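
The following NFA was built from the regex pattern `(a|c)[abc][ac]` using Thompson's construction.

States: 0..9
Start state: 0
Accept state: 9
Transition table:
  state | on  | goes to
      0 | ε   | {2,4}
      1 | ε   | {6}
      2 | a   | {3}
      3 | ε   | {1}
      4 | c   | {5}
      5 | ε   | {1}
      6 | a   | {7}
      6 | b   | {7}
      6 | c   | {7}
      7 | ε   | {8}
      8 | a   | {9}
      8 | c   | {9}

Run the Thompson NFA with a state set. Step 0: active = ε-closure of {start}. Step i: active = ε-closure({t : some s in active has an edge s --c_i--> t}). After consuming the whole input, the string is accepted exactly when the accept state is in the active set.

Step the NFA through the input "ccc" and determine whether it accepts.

Answer: ACCEPT

Derivation:
initial (ε-close {0}): {0,2,4}
'c' @ 1: {1,5,6}
'c' @ 2: {7,8}
'c' @ 3: {9}  (accept∈set)
end set {9} — state 9 in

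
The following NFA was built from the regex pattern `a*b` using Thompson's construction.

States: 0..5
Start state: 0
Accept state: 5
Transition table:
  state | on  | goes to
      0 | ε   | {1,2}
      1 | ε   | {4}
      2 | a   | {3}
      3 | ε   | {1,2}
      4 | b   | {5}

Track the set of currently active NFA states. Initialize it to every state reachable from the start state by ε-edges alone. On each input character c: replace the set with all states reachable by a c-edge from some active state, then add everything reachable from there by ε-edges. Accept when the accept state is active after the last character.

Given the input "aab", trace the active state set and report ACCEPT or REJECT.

Answer: ACCEPT

Derivation:
initial (ε-close {0}): {0,1,2,4}
'a' @ 1: {1,2,3,4}
'a' @ 2: {1,2,3,4}
'b' @ 3: {5}  (accept∈set)
final: {5}; accept 5 in set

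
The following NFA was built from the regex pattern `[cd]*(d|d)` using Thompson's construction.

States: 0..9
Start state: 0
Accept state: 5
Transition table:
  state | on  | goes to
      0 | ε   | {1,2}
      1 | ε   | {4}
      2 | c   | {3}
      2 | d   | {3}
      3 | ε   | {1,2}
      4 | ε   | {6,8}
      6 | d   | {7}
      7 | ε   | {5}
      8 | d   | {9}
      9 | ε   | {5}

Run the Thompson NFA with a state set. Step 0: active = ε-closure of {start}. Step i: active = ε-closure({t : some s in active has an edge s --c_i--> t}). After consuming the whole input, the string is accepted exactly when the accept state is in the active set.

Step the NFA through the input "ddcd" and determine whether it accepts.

start: ε-closure({0}) = {0,1,2,4,6,8}
'd' @ 1: {1,2,3,4,5,6,7,8,9}  (accept∈set)
'd' @ 2: {1,2,3,4,5,6,7,8,9}  (accept∈set)
'c' @ 3: {1,2,3,4,6,8}
'd' @ 4: {1,2,3,4,5,6,7,8,9}  (accept∈set)
final: {1,2,3,4,5,6,7,8,9}; accept 5 in set

Answer: ACCEPT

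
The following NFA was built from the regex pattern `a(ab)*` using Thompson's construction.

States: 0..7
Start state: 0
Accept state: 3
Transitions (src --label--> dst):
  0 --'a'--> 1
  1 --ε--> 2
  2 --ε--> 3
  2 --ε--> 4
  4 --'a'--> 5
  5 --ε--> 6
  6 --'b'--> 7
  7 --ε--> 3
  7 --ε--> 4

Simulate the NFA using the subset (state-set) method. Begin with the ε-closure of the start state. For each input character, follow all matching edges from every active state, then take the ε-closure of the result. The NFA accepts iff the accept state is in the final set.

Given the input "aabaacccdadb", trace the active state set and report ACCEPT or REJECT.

initial (ε-close {0}): {0}
'a' @ 1: {1,2,3,4}  [accepting]
'a' @ 2: {5,6}
'b' @ 3: {3,4,7}  [accepting]
'a' @ 4: {5,6}
'a' @ 5: {}  — state set empty
rest 'cccdadb' ignored (set empty)
after full input: {}  (accept=3 not in)

Answer: REJECT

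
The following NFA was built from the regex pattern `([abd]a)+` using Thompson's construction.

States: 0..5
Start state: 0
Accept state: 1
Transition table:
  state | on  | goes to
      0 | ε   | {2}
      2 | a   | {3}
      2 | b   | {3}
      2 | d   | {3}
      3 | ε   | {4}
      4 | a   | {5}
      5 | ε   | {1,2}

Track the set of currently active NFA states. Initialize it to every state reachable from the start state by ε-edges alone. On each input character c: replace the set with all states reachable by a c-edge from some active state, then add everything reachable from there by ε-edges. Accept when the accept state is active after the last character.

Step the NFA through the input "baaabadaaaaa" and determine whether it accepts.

S₀ = ε-closure({0}) = {0,2}
'b' @ 1: {3,4}
'a' @ 2: {1,2,5}  [accepting]
'a' @ 3: {3,4}
'a' @ 4: {1,2,5}  [accepting]
'b' @ 5: {3,4}
'a' @ 6: {1,2,5}  [accepting]
'd' @ 7: {3,4}
'a' @ 8: {1,2,5}  [accepting]
'a' @ 9: {3,4}
'a' @ 10: {1,2,5}  [accepting]
'a' @ 11: {3,4}
'a' @ 12: {1,2,5}  [accepting]
final: {1,2,5}; accept 1 in set

Answer: ACCEPT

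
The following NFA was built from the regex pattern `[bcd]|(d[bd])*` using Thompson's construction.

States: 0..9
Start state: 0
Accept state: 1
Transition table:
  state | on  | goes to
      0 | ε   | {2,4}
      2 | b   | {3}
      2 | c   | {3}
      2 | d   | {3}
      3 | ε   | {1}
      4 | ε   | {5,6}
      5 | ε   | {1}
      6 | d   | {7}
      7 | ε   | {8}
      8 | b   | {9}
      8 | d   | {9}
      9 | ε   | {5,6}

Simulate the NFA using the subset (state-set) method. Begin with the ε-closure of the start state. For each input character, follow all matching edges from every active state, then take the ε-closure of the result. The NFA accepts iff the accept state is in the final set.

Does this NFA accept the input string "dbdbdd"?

Answer: ACCEPT

Steps:
initial (ε-close {0}): {0,1,2,4,5,6}
'd' @ 1: {1,3,7,8}  [accepting]
'b' @ 2: {1,5,6,9}  [accepting]
'd' @ 3: {7,8}
'b' @ 4: {1,5,6,9}  [accepting]
'd' @ 5: {7,8}
'd' @ 6: {1,5,6,9}  [accepting]
final: {1,5,6,9}; accept 1 in set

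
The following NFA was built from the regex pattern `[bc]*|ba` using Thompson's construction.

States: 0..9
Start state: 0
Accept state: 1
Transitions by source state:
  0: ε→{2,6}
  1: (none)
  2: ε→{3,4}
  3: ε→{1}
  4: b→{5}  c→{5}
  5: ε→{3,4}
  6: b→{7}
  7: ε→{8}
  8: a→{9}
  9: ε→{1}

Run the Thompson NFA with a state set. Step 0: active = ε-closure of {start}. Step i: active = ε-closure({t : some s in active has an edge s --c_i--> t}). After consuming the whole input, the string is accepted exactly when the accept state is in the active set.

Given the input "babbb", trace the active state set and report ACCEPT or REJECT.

start: ε-closure({0}) = {0,1,2,3,4,6}
'b' @ 1: {1,3,4,5,7,8}  (accept∈set)
'a' @ 2: {1,9}  (accept∈set)
'b' @ 3: {}  — no active states
rest 'bb' ignored (set empty)
final: {}; accept 1 not in set

Answer: REJECT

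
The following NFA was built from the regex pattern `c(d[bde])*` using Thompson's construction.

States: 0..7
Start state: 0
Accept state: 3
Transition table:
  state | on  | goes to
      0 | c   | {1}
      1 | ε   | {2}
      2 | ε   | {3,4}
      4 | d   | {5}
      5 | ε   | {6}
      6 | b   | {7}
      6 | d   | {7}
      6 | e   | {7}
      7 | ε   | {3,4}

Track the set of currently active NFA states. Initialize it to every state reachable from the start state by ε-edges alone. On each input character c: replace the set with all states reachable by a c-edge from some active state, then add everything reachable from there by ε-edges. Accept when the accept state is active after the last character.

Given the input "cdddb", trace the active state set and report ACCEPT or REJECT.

Answer: ACCEPT

Trace:
S₀ = ε-closure({0}) = {0}
'c' @ 1: {1,2,3,4}  ✓accept
'd' @ 2: {5,6}
'd' @ 3: {3,4,7}  ✓accept
'd' @ 4: {5,6}
'b' @ 5: {3,4,7}  ✓accept
final: {3,4,7}; accept 3 in set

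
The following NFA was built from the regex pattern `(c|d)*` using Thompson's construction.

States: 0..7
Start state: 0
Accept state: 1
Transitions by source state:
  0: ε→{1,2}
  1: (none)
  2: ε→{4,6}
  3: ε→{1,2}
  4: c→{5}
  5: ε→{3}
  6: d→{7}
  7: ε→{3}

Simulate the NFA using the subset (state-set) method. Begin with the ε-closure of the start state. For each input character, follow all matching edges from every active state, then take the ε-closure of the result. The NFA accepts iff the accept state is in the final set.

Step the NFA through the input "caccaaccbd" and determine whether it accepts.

Answer: REJECT

Trace:
initial (ε-close {0}): {0,1,2,4,6}
'c' @ 1: {1,2,3,4,5,6}  [accepting]
'a' @ 2: {}  — no active states
rest 'ccaaccbd' ignored (set empty)
final: {}; accept 1 not in set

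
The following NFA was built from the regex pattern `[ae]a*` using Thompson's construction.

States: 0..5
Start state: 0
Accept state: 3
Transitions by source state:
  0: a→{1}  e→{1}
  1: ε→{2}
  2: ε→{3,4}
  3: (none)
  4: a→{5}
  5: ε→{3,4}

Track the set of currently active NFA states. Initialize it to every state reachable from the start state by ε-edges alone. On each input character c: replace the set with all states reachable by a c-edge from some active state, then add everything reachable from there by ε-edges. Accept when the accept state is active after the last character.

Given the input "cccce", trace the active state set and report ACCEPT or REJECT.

Answer: REJECT

Steps:
initial (ε-close {0}): {0}
'c' @ 1: {}  — dead — no transitions
rest 'ccce' ignored (set empty)
end set {} — state 3 not in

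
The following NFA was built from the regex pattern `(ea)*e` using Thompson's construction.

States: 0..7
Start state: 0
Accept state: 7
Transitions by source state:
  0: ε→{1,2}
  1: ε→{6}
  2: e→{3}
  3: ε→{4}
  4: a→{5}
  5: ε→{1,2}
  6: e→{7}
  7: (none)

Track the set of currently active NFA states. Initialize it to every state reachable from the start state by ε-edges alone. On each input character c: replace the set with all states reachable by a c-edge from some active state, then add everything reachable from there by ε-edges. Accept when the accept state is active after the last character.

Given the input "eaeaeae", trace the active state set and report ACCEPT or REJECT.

S₀ = ε-closure({0}) = {0,1,2,6}
'e' @ 1: {3,4,7}  (accept∈set)
'a' @ 2: {1,2,5,6}
'e' @ 3: {3,4,7}  (accept∈set)
'a' @ 4: {1,2,5,6}
'e' @ 5: {3,4,7}  (accept∈set)
'a' @ 6: {1,2,5,6}
'e' @ 7: {3,4,7}  (accept∈set)
after full input: {3,4,7}  (accept=7 in)

Answer: ACCEPT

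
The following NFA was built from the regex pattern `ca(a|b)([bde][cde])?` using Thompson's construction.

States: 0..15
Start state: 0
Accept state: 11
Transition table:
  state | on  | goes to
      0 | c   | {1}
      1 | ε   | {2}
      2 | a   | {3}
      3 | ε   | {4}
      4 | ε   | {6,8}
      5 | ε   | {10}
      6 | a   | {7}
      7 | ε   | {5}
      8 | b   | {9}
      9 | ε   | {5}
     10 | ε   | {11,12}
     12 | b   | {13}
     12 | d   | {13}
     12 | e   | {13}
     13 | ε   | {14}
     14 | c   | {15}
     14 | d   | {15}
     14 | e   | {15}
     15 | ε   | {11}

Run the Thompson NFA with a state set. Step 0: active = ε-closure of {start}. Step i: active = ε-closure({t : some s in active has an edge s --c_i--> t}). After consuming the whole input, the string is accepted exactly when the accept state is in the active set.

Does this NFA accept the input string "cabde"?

Answer: ACCEPT

Trace:
start: ε-closure({0}) = {0}
'c' @ 1: {1,2}
'a' @ 2: {3,4,6,8}
'b' @ 3: {5,9,10,11,12}  (accept∈set)
'd' @ 4: {13,14}
'e' @ 5: {11,15}  (accept∈set)
end set {11,15} — state 11 in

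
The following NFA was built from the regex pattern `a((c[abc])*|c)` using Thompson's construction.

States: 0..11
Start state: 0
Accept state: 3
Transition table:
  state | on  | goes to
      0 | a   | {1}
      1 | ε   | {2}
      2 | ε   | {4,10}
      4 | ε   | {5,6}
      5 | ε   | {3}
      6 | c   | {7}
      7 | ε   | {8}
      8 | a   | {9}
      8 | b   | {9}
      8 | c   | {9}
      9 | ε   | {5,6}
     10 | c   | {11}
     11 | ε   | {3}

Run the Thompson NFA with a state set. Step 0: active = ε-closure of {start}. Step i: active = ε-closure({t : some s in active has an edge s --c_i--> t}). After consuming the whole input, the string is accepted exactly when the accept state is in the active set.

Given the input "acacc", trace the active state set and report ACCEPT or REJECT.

Answer: ACCEPT

Derivation:
start: ε-closure({0}) = {0}
'a' @ 1: {1,2,3,4,5,6,10}  ✓accept
'c' @ 2: {3,7,8,11}  ✓accept
'a' @ 3: {3,5,6,9}  ✓accept
'c' @ 4: {7,8}
'c' @ 5: {3,5,6,9}  ✓accept
after full input: {3,5,6,9}  (accept=3 in)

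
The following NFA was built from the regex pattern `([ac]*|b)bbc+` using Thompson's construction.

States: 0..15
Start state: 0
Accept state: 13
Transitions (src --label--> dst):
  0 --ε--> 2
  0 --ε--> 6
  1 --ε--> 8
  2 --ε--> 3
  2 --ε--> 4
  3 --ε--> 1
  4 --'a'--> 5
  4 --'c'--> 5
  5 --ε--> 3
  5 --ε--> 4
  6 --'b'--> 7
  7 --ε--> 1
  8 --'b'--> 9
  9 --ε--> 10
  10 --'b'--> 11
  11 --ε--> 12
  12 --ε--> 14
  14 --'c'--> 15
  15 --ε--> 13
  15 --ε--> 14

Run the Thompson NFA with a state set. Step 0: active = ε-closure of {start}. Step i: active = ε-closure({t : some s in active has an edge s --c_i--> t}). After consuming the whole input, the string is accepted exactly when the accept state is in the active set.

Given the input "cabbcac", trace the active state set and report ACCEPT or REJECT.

S₀ = ε-closure({0}) = {0,1,2,3,4,6,8}
'c' @ 1: {1,3,4,5,8}
'a' @ 2: {1,3,4,5,8}
'b' @ 3: {9,10}
'b' @ 4: {11,12,14}
'c' @ 5: {13,14,15}  ✓accept
'a' @ 6: {}  — no active states
rest 'c' ignored (set empty)
after full input: {}  (accept=13 not in)

Answer: REJECT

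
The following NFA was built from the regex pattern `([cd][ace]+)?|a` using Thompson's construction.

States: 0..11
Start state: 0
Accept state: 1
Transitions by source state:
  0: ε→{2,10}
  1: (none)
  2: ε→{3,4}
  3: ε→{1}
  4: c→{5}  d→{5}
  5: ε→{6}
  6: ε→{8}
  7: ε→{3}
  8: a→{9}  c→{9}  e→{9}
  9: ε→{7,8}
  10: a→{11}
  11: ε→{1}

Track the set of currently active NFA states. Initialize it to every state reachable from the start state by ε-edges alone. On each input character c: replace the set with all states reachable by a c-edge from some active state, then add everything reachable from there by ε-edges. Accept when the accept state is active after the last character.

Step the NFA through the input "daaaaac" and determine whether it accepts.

Answer: ACCEPT

Trace:
initial (ε-close {0}): {0,1,2,3,4,10}
'd' @ 1: {5,6,8}
'a' @ 2: {1,3,7,8,9}  (accept∈set)
'a' @ 3: {1,3,7,8,9}  (accept∈set)
'a' @ 4: {1,3,7,8,9}  (accept∈set)
'a' @ 5: {1,3,7,8,9}  (accept∈set)
'a' @ 6: {1,3,7,8,9}  (accept∈set)
'c' @ 7: {1,3,7,8,9}  (accept∈set)
final: {1,3,7,8,9}; accept 1 in set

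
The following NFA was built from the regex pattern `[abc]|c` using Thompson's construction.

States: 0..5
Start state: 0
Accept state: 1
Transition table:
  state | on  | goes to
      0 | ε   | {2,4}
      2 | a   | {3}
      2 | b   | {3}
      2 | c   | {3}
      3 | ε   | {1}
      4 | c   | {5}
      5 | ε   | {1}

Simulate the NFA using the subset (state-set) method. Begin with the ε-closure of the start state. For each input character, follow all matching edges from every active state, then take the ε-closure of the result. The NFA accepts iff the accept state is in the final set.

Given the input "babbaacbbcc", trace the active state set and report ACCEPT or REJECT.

Answer: REJECT

Derivation:
initial (ε-close {0}): {0,2,4}
'b' @ 1: {1,3}  [accepting]
'a' @ 2: {}  — no active states
rest 'bbaacbbcc' ignored (set empty)
final: {}; accept 1 not in set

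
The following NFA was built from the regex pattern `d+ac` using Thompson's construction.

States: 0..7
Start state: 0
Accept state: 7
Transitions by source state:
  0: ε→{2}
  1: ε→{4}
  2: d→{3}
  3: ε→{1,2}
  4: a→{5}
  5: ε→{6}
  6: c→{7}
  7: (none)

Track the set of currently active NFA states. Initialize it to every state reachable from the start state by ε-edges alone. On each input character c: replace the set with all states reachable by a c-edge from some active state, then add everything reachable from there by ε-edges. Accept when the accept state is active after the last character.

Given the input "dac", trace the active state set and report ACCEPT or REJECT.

Answer: ACCEPT

Derivation:
initial (ε-close {0}): {0,2}
'd' @ 1: {1,2,3,4}
'a' @ 2: {5,6}
'c' @ 3: {7}  ✓accept
final: {7}; accept 7 in set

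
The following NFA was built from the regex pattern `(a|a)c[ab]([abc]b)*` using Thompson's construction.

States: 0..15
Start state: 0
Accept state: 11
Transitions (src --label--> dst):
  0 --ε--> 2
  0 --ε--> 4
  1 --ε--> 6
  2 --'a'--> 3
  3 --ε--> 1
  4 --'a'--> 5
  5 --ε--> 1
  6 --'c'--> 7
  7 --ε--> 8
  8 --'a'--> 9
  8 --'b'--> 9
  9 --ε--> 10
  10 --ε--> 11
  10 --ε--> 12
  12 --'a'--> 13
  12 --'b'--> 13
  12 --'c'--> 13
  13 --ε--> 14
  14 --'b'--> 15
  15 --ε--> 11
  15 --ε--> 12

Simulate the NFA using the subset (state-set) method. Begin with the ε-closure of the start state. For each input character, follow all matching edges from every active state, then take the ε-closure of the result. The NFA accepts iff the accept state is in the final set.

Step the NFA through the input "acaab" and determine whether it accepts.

Answer: ACCEPT

Steps:
initial (ε-close {0}): {0,2,4}
'a' @ 1: {1,3,5,6}
'c' @ 2: {7,8}
'a' @ 3: {9,10,11,12}  ✓accept
'a' @ 4: {13,14}
'b' @ 5: {11,12,15}  ✓accept
final: {11,12,15}; accept 11 in set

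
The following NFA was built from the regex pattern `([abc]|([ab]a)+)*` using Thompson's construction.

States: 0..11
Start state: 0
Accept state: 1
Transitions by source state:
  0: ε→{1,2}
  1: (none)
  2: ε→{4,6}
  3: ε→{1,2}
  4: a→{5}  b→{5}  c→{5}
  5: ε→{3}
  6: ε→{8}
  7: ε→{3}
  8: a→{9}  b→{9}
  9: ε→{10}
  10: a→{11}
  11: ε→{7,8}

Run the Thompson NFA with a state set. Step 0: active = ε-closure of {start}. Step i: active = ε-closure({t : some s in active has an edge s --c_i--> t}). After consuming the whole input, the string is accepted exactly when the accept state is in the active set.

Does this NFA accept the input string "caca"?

Answer: ACCEPT

Steps:
start: ε-closure({0}) = {0,1,2,4,6,8}
'c' @ 1: {1,2,3,4,5,6,8}  ✓accept
'a' @ 2: {1,2,3,4,5,6,8,9,10}  ✓accept
'c' @ 3: {1,2,3,4,5,6,8}  ✓accept
'a' @ 4: {1,2,3,4,5,6,8,9,10}  ✓accept
final: {1,2,3,4,5,6,8,9,10}; accept 1 in set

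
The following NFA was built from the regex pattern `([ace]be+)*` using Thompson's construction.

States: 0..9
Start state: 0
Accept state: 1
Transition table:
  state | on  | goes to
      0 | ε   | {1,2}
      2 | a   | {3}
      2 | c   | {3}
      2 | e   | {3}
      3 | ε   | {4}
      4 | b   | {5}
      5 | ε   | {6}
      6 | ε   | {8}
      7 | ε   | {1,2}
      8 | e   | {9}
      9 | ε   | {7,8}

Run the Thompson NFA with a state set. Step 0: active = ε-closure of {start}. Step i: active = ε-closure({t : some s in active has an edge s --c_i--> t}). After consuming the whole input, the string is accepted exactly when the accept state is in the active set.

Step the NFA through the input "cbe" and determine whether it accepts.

start: ε-closure({0}) = {0,1,2}
'c' @ 1: {3,4}
'b' @ 2: {5,6,8}
'e' @ 3: {1,2,7,8,9}  ✓accept
end set {1,2,7,8,9} — state 1 in

Answer: ACCEPT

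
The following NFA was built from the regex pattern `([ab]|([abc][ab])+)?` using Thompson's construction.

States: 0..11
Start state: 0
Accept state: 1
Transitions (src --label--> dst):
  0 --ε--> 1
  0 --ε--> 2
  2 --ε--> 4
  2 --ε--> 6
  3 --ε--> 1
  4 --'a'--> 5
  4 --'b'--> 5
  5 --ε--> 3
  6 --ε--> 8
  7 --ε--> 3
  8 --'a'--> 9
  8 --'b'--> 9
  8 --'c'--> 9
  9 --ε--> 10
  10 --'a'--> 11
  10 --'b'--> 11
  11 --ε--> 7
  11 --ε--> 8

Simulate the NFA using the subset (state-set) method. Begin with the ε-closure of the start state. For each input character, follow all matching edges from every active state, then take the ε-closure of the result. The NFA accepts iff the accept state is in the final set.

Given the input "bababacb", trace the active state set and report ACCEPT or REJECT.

Answer: ACCEPT

Derivation:
initial (ε-close {0}): {0,1,2,4,6,8}
'b' @ 1: {1,3,5,9,10}  ✓accept
'a' @ 2: {1,3,7,8,11}  ✓accept
'b' @ 3: {9,10}
'a' @ 4: {1,3,7,8,11}  ✓accept
'b' @ 5: {9,10}
'a' @ 6: {1,3,7,8,11}  ✓accept
'c' @ 7: {9,10}
'b' @ 8: {1,3,7,8,11}  ✓accept
end set {1,3,7,8,11} — state 1 in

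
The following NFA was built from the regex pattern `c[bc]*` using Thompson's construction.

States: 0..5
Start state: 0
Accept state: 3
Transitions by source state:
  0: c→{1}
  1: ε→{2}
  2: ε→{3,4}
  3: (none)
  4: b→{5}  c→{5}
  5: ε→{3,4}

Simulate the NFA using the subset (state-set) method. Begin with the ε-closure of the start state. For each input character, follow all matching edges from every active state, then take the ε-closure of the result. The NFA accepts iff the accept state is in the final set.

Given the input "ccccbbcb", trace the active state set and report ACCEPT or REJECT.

Answer: ACCEPT

Derivation:
start: ε-closure({0}) = {0}
'c' @ 1: {1,2,3,4}  ✓accept
'c' @ 2: {3,4,5}  ✓accept
'c' @ 3: {3,4,5}  ✓accept
'c' @ 4: {3,4,5}  ✓accept
'b' @ 5: {3,4,5}  ✓accept
'b' @ 6: {3,4,5}  ✓accept
'c' @ 7: {3,4,5}  ✓accept
'b' @ 8: {3,4,5}  ✓accept
final: {3,4,5}; accept 3 in set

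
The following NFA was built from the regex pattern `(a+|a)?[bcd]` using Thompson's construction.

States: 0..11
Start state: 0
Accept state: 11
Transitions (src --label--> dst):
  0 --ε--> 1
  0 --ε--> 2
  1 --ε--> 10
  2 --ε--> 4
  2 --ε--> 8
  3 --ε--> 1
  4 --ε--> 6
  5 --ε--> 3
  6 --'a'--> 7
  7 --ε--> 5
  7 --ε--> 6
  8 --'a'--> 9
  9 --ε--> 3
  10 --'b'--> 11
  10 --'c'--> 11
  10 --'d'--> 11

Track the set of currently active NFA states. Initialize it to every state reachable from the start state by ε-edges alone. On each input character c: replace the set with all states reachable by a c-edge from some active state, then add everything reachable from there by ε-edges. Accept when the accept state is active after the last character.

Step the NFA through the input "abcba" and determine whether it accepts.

initial (ε-close {0}): {0,1,2,4,6,8,10}
'a' @ 1: {1,3,5,6,7,9,10}
'b' @ 2: {11}  ✓accept
'c' @ 3: {}  — no active states
rest 'ba' ignored (set empty)
end set {} — state 11 not in

Answer: REJECT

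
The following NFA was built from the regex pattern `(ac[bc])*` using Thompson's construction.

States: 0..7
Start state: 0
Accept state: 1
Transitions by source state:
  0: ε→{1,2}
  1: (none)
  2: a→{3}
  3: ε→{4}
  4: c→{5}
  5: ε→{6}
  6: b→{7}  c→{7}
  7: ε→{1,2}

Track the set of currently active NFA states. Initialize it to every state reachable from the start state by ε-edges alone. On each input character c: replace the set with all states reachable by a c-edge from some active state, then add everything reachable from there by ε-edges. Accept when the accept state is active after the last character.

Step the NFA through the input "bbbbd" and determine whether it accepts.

Answer: REJECT

Trace:
initial (ε-close {0}): {0,1,2}
'b' @ 1: {}  — no active states
rest 'bbbd' ignored (set empty)
end set {} — state 1 not in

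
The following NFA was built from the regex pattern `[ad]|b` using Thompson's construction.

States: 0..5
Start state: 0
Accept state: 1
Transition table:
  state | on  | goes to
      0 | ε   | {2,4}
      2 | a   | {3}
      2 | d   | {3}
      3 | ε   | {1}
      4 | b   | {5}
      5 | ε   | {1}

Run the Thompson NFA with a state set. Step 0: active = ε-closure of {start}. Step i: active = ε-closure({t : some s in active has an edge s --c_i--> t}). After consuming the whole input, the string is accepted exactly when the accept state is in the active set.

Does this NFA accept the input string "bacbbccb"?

Answer: REJECT

Steps:
start: ε-closure({0}) = {0,2,4}
'b' @ 1: {1,5}  (accept∈set)
'a' @ 2: {}  — no active states
rest 'cbbccb' ignored (set empty)
final: {}; accept 1 not in set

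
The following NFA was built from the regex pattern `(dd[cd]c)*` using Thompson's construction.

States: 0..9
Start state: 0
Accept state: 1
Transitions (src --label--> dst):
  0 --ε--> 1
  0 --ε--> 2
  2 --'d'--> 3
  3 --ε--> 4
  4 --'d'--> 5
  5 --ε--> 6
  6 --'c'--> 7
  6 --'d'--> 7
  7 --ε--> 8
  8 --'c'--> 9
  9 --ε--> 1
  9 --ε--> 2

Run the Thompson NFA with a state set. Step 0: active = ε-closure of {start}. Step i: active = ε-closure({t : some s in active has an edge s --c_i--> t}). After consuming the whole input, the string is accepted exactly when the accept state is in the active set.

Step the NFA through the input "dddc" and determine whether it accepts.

S₀ = ε-closure({0}) = {0,1,2}
'd' @ 1: {3,4}
'd' @ 2: {5,6}
'd' @ 3: {7,8}
'c' @ 4: {1,2,9}  [accepting]
after full input: {1,2,9}  (accept=1 in)

Answer: ACCEPT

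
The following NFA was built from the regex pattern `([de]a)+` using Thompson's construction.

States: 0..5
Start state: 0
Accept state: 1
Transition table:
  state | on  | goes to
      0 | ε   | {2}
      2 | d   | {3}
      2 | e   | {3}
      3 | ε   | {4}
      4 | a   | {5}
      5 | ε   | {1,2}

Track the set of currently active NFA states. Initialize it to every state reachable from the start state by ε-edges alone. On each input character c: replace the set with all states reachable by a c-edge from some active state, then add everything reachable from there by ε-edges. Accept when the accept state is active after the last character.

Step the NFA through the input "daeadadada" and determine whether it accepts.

initial (ε-close {0}): {0,2}
'd' @ 1: {3,4}
'a' @ 2: {1,2,5}  ✓accept
'e' @ 3: {3,4}
'a' @ 4: {1,2,5}  ✓accept
'd' @ 5: {3,4}
'a' @ 6: {1,2,5}  ✓accept
'd' @ 7: {3,4}
'a' @ 8: {1,2,5}  ✓accept
'd' @ 9: {3,4}
'a' @ 10: {1,2,5}  ✓accept
end set {1,2,5} — state 1 in

Answer: ACCEPT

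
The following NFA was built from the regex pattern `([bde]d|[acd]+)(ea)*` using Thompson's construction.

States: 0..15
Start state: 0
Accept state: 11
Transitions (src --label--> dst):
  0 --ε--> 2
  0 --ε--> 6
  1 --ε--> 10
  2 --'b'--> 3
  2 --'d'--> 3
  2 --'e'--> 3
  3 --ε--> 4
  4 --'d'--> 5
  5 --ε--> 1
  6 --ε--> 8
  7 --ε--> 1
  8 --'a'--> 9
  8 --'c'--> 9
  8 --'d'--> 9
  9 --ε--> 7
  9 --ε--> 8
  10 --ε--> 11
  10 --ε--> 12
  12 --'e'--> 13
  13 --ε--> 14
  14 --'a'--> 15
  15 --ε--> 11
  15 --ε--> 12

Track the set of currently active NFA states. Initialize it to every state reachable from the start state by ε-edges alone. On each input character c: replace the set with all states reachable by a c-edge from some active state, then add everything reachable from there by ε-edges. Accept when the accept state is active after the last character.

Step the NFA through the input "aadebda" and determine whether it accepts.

S₀ = ε-closure({0}) = {0,2,6,8}
'a' @ 1: {1,7,8,9,10,11,12}  [accepting]
'a' @ 2: {1,7,8,9,10,11,12}  [accepting]
'd' @ 3: {1,7,8,9,10,11,12}  [accepting]
'e' @ 4: {13,14}
'b' @ 5: {}  — state set empty
rest 'da' ignored (set empty)
after full input: {}  (accept=11 not in)

Answer: REJECT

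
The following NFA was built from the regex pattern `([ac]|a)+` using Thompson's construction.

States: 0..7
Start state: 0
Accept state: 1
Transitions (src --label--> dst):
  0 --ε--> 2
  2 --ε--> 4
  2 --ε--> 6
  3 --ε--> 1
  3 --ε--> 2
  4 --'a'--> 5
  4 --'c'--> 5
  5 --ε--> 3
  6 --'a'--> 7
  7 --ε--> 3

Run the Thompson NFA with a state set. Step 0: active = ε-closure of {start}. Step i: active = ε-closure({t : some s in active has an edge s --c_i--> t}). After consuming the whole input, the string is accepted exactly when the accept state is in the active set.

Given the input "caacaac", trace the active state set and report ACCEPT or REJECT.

Answer: ACCEPT

Derivation:
start: ε-closure({0}) = {0,2,4,6}
'c' @ 1: {1,2,3,4,5,6}  (accept∈set)
'a' @ 2: {1,2,3,4,5,6,7}  (accept∈set)
'a' @ 3: {1,2,3,4,5,6,7}  (accept∈set)
'c' @ 4: {1,2,3,4,5,6}  (accept∈set)
'a' @ 5: {1,2,3,4,5,6,7}  (accept∈set)
'a' @ 6: {1,2,3,4,5,6,7}  (accept∈set)
'c' @ 7: {1,2,3,4,5,6}  (accept∈set)
after full input: {1,2,3,4,5,6}  (accept=1 in)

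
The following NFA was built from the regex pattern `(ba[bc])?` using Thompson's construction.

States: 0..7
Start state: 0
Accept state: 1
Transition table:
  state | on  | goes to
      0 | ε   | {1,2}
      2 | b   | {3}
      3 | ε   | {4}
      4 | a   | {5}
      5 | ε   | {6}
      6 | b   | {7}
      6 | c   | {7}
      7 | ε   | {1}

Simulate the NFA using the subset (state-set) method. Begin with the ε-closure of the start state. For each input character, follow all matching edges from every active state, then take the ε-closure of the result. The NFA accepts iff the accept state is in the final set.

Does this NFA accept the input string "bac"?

initial (ε-close {0}): {0,1,2}
'b' @ 1: {3,4}
'a' @ 2: {5,6}
'c' @ 3: {1,7}  ✓accept
after full input: {1,7}  (accept=1 in)

Answer: ACCEPT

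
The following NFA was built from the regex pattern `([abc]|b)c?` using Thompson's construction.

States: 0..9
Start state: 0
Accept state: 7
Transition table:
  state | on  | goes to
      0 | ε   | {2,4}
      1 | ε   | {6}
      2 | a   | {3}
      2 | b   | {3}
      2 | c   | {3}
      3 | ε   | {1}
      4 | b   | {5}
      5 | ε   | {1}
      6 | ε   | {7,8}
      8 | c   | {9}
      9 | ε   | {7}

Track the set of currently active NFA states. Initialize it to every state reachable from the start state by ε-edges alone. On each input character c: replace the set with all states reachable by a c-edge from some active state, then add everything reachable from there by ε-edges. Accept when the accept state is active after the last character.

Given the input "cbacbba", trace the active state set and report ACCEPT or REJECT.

Answer: REJECT

Trace:
initial (ε-close {0}): {0,2,4}
'c' @ 1: {1,3,6,7,8}  (accept∈set)
'b' @ 2: {}  — dead — no transitions
rest 'acbba' ignored (set empty)
final: {}; accept 7 not in set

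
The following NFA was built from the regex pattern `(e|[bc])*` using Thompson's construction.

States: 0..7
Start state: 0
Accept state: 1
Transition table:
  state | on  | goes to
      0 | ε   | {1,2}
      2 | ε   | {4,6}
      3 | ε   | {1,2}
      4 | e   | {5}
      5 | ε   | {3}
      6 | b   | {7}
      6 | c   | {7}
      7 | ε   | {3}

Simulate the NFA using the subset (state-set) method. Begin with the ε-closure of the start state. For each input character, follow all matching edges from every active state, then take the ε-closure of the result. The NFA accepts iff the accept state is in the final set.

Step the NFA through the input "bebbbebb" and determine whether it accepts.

S₀ = ε-closure({0}) = {0,1,2,4,6}
'b' @ 1: {1,2,3,4,6,7}  [accepting]
'e' @ 2: {1,2,3,4,5,6}  [accepting]
'b' @ 3: {1,2,3,4,6,7}  [accepting]
'b' @ 4: {1,2,3,4,6,7}  [accepting]
'b' @ 5: {1,2,3,4,6,7}  [accepting]
'e' @ 6: {1,2,3,4,5,6}  [accepting]
'b' @ 7: {1,2,3,4,6,7}  [accepting]
'b' @ 8: {1,2,3,4,6,7}  [accepting]
after full input: {1,2,3,4,6,7}  (accept=1 in)

Answer: ACCEPT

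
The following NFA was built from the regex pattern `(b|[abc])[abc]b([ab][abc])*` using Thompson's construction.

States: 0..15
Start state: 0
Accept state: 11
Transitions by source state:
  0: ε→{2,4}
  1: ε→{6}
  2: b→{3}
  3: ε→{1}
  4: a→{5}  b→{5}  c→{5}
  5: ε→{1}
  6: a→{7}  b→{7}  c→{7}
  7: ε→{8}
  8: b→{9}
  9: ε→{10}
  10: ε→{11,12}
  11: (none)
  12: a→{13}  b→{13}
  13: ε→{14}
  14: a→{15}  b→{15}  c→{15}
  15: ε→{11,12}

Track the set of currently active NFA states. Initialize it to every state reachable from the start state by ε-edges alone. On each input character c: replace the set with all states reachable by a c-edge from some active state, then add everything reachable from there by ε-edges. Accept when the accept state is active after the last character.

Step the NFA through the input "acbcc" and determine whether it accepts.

initial (ε-close {0}): {0,2,4}
'a' @ 1: {1,5,6}
'c' @ 2: {7,8}
'b' @ 3: {9,10,11,12}  [accepting]
'c' @ 4: {}  — state set empty
rest 'c' ignored (set empty)
final: {}; accept 11 not in set

Answer: REJECT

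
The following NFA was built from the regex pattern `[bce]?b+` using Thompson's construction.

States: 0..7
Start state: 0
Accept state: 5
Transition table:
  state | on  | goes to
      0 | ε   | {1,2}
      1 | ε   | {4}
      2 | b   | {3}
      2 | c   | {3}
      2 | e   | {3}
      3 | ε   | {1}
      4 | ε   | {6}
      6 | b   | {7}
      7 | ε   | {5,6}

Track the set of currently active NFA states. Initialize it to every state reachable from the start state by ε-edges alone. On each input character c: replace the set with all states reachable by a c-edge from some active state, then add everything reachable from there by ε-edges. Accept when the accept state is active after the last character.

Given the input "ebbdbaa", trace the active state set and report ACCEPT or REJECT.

Answer: REJECT

Steps:
initial (ε-close {0}): {0,1,2,4,6}
'e' @ 1: {1,3,4,6}
'b' @ 2: {5,6,7}  (accept∈set)
'b' @ 3: {5,6,7}  (accept∈set)
'd' @ 4: {}  — dead — no transitions
rest 'baa' ignored (set empty)
after full input: {}  (accept=5 not in)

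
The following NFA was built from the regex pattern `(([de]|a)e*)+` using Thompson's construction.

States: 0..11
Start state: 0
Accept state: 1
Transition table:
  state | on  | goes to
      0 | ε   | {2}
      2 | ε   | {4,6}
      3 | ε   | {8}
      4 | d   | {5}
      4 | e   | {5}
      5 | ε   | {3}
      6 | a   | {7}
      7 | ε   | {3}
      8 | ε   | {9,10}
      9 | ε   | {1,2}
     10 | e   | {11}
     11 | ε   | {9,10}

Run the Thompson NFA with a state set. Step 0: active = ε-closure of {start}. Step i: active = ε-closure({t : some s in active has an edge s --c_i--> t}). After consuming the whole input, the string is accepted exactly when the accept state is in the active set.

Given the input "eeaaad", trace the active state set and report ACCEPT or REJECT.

Answer: ACCEPT

Derivation:
initial (ε-close {0}): {0,2,4,6}
'e' @ 1: {1,2,3,4,5,6,8,9,10}  ✓accept
'e' @ 2: {1,2,3,4,5,6,8,9,10,11}  ✓accept
'a' @ 3: {1,2,3,4,6,7,8,9,10}  ✓accept
'a' @ 4: {1,2,3,4,6,7,8,9,10}  ✓accept
'a' @ 5: {1,2,3,4,6,7,8,9,10}  ✓accept
'd' @ 6: {1,2,3,4,5,6,8,9,10}  ✓accept
after full input: {1,2,3,4,5,6,8,9,10}  (accept=1 in)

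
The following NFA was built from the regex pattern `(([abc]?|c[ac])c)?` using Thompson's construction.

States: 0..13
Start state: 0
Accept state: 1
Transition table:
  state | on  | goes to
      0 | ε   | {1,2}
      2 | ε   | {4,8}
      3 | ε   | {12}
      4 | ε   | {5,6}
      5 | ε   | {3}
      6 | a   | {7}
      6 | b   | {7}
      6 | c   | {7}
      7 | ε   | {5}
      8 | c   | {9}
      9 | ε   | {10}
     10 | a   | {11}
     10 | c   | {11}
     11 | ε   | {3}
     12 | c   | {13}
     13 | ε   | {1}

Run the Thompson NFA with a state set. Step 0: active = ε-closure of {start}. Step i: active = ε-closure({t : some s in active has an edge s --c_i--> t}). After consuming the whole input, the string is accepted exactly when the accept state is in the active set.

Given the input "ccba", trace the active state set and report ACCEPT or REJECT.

Answer: REJECT

Steps:
S₀ = ε-closure({0}) = {0,1,2,3,4,5,6,8,12}
'c' @ 1: {1,3,5,7,9,10,12,13}  [accepting]
'c' @ 2: {1,3,11,12,13}  [accepting]
'b' @ 3: {}  — no active states
rest 'a' ignored (set empty)
after full input: {}  (accept=1 not in)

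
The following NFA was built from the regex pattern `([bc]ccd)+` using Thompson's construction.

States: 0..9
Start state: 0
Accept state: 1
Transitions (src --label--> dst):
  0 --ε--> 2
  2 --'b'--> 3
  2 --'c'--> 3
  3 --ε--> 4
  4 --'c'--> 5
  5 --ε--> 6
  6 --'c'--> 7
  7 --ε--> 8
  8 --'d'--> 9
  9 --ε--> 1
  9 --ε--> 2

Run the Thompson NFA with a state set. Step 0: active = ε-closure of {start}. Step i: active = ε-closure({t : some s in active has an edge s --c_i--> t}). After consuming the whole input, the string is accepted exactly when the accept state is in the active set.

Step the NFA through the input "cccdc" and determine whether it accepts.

Answer: REJECT

Derivation:
start: ε-closure({0}) = {0,2}
'c' @ 1: {3,4}
'c' @ 2: {5,6}
'c' @ 3: {7,8}
'd' @ 4: {1,2,9}  [accepting]
'c' @ 5: {3,4}
end set {3,4} — state 1 not in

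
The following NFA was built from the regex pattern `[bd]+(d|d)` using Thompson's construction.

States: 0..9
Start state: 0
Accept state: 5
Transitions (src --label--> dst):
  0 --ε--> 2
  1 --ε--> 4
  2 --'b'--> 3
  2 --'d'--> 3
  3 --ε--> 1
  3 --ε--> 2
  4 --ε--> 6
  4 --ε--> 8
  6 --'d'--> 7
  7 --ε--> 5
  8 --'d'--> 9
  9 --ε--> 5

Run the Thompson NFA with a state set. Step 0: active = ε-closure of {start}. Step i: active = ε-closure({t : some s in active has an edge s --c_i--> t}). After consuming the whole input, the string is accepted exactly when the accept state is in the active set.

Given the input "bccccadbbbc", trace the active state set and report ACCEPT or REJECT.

Answer: REJECT

Steps:
start: ε-closure({0}) = {0,2}
'b' @ 1: {1,2,3,4,6,8}
'c' @ 2: {}  — no active states
rest 'cccadbbbc' ignored (set empty)
after full input: {}  (accept=5 not in)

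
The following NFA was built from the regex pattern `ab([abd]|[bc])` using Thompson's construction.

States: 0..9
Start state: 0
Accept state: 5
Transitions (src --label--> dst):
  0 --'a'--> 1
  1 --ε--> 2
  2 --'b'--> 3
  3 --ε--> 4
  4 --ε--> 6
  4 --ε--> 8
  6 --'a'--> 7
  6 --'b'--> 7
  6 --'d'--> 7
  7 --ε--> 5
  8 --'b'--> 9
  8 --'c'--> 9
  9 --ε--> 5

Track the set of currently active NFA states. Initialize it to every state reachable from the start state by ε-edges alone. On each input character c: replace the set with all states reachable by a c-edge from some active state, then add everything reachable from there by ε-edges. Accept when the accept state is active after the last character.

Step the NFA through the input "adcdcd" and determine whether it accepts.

Answer: REJECT

Steps:
start: ε-closure({0}) = {0}
'a' @ 1: {1,2}
'd' @ 2: {}  — no active states
rest 'cdcd' ignored (set empty)
end set {} — state 5 not in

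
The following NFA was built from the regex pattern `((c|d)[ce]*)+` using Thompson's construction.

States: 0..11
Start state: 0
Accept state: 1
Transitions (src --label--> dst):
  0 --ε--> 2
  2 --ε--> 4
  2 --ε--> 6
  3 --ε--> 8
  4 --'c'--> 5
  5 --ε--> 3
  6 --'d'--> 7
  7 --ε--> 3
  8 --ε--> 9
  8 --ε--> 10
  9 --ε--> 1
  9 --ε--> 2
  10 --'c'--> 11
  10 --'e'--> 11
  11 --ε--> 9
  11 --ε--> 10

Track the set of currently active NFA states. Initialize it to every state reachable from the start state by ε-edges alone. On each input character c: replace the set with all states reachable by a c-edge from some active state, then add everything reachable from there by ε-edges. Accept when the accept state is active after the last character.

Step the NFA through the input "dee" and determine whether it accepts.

initial (ε-close {0}): {0,2,4,6}
'd' @ 1: {1,2,3,4,6,7,8,9,10}  ✓accept
'e' @ 2: {1,2,4,6,9,10,11}  ✓accept
'e' @ 3: {1,2,4,6,9,10,11}  ✓accept
final: {1,2,4,6,9,10,11}; accept 1 in set

Answer: ACCEPT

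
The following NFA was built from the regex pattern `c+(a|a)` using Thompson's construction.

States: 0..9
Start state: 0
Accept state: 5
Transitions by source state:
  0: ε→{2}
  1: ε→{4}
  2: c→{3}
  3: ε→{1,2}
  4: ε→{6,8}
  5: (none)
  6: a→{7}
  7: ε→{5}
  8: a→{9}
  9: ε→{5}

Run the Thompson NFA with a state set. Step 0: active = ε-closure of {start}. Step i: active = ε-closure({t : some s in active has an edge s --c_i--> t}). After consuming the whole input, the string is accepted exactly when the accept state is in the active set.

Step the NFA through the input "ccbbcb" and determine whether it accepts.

Answer: REJECT

Derivation:
start: ε-closure({0}) = {0,2}
'c' @ 1: {1,2,3,4,6,8}
'c' @ 2: {1,2,3,4,6,8}
'b' @ 3: {}  — no active states
rest 'bcb' ignored (set empty)
end set {} — state 5 not in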